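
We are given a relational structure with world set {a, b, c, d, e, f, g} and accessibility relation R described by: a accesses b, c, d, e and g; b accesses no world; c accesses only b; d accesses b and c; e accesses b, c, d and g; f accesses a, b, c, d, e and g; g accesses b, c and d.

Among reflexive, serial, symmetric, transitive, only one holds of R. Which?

Reflexive: no — a is not related to itself.
Serial: no — b has no R-successor.
Symmetric: no — a R b but not b R a.
Transitive: yes — every two-step R-path is closed by a direct edge.
Only transitive holds.

transitive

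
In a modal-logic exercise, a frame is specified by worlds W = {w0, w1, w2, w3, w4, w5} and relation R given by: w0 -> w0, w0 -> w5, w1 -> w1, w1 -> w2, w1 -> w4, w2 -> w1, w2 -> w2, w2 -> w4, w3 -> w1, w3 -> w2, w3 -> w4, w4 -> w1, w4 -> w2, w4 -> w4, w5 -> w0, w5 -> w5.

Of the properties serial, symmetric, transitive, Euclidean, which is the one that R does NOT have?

symmetric

Serial: yes — every world has a successor (e.g. w0 R w0).
Symmetric: no — w3 R w1 but not w1 R w3.
Transitive: yes — every two-step R-path is closed by a direct edge.
Euclidean: yes — any two successors of a common world are R-related.
Only symmetric fails.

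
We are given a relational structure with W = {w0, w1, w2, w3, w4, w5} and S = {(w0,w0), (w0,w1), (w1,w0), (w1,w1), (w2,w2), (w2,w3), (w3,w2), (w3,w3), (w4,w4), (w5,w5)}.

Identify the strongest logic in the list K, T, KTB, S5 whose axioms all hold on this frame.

S5

Reflexive (axiom T): yes — every world is S-related to itself.
Symmetric (axiom B): yes — every pair in S has its reverse in S.
Euclidean (axiom 5): yes — any two successors of a common world are S-related.
So F validates K, T, KTB, S5. The strongest is S5.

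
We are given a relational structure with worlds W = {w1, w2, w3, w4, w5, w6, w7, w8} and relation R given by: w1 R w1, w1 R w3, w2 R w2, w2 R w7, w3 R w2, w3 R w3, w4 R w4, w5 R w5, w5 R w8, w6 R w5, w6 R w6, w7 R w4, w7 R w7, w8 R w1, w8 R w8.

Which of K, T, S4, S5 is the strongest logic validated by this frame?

Reflexive (axiom T): yes — every world is R-related to itself.
Transitive (axiom 4): no — w1 R w3 and w3 R w2, but not w1 R w2.
Euclidean (axiom 5): no — w1 R w3 and w1 R w1, but not w3 R w1.
So F validates K, T; S4 would additionally require R to be transitive. The strongest is T.

T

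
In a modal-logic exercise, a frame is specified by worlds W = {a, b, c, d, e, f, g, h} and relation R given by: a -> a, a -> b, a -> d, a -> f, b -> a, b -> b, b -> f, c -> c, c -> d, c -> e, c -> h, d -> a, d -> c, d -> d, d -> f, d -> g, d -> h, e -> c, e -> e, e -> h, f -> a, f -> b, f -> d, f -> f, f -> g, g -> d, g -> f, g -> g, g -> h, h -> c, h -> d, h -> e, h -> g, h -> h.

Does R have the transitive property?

No

Transitive: no — a R d and d R c, but not a R c.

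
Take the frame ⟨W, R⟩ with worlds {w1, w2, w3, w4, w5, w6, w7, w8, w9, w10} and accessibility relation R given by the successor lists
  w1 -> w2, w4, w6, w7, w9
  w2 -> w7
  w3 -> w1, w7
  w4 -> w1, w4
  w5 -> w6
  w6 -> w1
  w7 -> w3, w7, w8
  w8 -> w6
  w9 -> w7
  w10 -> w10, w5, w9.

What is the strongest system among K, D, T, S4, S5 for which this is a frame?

Serial (axiom D): yes — every world has a successor (e.g. w1 R w2).
Reflexive (axiom T): no — w1 is not related to itself.
Transitive (axiom 4): no — w1 R w7 and w7 R w3, but not w1 R w3.
Euclidean (axiom 5): no — w1 R w2 and w1 R w4, but not w2 R w4.
So F validates K, D; T would additionally require R to be reflexive. The strongest is D.

D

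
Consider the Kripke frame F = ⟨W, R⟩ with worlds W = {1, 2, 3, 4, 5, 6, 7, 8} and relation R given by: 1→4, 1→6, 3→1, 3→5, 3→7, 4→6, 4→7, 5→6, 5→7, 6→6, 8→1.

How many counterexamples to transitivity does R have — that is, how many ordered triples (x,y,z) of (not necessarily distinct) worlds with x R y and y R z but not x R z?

Enumerating: (1,4,7), (3,1,4), (3,1,6), (3,5,6), (8,1,4), (8,1,6).

6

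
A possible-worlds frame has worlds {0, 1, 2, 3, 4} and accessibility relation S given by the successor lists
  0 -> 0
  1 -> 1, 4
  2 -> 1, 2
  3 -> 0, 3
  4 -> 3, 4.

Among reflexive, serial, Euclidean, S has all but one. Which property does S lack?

Euclidean

Reflexive: yes — every world is S-related to itself.
Serial: yes — every world has a successor (e.g. 0 S 0).
Euclidean: no — 1 S 4 and 1 S 1, but not 4 S 1.
Only Euclidean fails.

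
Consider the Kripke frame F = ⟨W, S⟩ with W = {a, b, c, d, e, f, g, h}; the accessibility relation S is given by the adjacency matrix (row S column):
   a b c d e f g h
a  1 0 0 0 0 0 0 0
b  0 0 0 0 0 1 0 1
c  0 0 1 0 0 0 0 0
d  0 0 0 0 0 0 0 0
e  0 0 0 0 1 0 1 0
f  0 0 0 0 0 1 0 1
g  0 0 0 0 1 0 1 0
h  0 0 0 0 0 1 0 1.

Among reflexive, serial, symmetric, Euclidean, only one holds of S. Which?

Reflexive: no — b is not related to itself.
Serial: no — d has no S-successor.
Symmetric: no — b S f but not f S b.
Euclidean: yes — any two successors of a common world are S-related.
Only Euclidean holds.

Euclidean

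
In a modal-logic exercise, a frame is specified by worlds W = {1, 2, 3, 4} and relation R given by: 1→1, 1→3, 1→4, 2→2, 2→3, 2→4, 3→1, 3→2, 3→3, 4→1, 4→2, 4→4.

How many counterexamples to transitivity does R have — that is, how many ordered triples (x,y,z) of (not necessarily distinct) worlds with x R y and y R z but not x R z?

8

Enumerating: (1,3,2), (1,4,2), (2,3,1), (2,4,1), (3,1,4), (3,2,4), (4,1,3), (4,2,3).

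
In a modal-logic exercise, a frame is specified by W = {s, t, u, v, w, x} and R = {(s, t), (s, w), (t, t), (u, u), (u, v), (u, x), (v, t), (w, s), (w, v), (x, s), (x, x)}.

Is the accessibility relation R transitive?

No

Transitive: no — s R w and w R v, but not s R v.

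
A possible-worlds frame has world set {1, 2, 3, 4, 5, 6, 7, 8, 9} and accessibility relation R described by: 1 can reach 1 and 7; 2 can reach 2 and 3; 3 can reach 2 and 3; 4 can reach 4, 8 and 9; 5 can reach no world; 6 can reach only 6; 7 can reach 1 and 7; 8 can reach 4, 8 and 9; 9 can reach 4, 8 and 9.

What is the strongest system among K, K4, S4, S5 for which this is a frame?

K4

Transitive (axiom 4): yes — every two-step R-path is closed by a direct edge.
Reflexive (axiom T): no — 5 is not related to itself.
Euclidean (axiom 5): yes — any two successors of a common world are R-related.
So F validates K, K4; S4 would additionally require R to be reflexive. The strongest is K4.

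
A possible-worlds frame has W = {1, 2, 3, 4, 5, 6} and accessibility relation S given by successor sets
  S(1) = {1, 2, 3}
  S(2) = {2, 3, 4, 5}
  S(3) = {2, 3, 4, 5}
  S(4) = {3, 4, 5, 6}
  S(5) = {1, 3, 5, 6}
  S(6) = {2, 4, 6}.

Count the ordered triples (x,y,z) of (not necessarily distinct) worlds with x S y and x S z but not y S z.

21

Enumerating: (1,2,1), (1,3,1), (2,4,2), (2,5,2), (2,5,4), (3,4,2), (3,5,2), (3,5,4), (4,3,6), (4,5,4), (4,6,3), (4,6,5), … and 9 more.
Total: 21.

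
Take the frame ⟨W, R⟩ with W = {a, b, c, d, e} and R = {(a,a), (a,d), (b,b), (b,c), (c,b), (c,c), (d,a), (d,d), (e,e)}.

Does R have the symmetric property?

Yes

Symmetric: yes — every pair in R has its reverse in R.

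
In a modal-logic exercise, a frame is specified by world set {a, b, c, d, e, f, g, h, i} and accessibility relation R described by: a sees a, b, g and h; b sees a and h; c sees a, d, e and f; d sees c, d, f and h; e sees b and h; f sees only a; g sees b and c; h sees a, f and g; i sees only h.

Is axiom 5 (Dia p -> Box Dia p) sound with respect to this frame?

Axiom 5 corresponds to the accessibility relation being Euclidean.
Euclidean: no — a R b and a R g, but not b R g.

No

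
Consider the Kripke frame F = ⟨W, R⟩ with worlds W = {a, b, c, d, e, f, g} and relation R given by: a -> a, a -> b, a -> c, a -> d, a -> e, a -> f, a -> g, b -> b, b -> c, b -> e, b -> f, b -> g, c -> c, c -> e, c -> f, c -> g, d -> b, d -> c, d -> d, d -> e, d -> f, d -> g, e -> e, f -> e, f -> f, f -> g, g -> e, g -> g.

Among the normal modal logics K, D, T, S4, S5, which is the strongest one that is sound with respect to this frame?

S4

Serial (axiom D): yes — every world has a successor (e.g. a R a).
Reflexive (axiom T): yes — every world is R-related to itself.
Transitive (axiom 4): yes — every two-step R-path is closed by a direct edge.
Euclidean (axiom 5): no — a R b and a R d, but not b R d.
So F validates K, D, T, S4; S5 would additionally require R to be Euclidean. The strongest is S4.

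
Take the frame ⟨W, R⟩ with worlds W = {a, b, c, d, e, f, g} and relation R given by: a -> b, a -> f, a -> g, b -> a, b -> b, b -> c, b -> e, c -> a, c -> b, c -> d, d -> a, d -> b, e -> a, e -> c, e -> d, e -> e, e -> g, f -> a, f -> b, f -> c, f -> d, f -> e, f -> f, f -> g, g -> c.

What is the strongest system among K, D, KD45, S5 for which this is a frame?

D

Serial (axiom D): yes — every world has a successor (e.g. a R b).
Euclidean (axiom 5): no — a R b and a R f, but not b R f.
Transitive (axiom 4): no — a R b and b R c, but not a R c.
Reflexive (axiom T): no — a is not related to itself.
So F validates K, D; KD45 would additionally require R to be Euclidean and transitive. The strongest is D.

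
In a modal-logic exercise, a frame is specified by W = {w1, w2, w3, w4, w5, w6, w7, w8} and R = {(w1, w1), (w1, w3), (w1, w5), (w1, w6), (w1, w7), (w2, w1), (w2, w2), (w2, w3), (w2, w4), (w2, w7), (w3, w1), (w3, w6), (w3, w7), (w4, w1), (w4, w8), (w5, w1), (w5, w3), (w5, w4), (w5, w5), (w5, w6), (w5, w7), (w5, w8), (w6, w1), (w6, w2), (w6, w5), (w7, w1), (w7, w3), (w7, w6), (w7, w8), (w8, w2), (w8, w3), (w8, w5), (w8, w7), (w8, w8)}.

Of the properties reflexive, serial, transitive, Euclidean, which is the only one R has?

serial

Reflexive: no — w3 is not related to itself.
Serial: yes — every world has a successor (e.g. w1 R w1).
Transitive: no — w1 R w5 and w5 R w4, but not w1 R w4.
Euclidean: no — w1 R w3 and w1 R w5, but not w3 R w5.
Only serial holds.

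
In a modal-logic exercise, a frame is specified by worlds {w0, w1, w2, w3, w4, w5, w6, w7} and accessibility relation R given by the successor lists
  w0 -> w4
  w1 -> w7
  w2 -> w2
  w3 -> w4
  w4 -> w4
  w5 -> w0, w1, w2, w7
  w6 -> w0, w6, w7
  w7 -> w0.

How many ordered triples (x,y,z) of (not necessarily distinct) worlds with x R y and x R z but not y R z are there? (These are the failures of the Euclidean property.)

Enumerating: (w1,w7,w7), (w5,w0,w0), (w5,w0,w1), (w5,w0,w2), (w5,w0,w7), (w5,w1,w0), (w5,w1,w1), (w5,w1,w2), (w5,w2,w0), (w5,w2,w1), (w5,w2,w7), (w5,w7,w1), … and 8 more.
Total: 20.

20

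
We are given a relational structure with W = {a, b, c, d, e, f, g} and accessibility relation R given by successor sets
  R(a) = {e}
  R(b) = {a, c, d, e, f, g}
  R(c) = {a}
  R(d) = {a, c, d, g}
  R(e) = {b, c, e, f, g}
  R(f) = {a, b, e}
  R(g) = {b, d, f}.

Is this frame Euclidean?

Euclidean: no — b R a and b R c, but not a R c.

No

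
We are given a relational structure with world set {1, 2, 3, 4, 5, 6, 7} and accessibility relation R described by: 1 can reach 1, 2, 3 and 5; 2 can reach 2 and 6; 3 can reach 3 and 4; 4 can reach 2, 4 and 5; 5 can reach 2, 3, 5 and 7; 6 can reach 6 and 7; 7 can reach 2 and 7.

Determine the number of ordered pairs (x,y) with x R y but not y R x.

Enumerating: (1,2), (1,3), (1,5), (2,6), (3,4), (4,2), (4,5), (5,2), (5,3), (5,7), (6,7), (7,2).

12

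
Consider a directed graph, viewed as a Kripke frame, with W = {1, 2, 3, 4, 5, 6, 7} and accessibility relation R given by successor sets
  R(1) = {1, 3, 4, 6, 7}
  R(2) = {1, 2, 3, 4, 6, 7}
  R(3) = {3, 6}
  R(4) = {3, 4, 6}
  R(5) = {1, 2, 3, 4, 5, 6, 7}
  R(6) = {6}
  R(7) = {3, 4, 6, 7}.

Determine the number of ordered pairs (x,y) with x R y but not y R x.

Enumerating: (1,3), (1,4), (1,6), (1,7), (2,1), (2,3), (2,4), (2,6), (2,7), (3,6), (4,3), (4,6), … and 9 more.
Total: 21.

21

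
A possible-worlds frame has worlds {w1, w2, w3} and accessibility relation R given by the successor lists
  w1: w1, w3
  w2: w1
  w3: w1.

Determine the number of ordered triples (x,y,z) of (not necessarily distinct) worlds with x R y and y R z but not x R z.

2

Enumerating: (w2,w1,w3), (w3,w1,w3).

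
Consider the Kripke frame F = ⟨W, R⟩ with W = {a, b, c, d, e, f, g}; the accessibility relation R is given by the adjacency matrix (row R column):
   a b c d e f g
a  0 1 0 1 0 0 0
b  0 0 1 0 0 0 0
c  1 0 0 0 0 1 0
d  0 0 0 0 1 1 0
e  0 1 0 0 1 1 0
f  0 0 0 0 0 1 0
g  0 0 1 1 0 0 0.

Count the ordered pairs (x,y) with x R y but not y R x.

Enumerating: (a,b), (a,d), (b,c), (c,a), (c,f), (d,e), (d,f), (e,b), (e,f), (g,c), (g,d).

11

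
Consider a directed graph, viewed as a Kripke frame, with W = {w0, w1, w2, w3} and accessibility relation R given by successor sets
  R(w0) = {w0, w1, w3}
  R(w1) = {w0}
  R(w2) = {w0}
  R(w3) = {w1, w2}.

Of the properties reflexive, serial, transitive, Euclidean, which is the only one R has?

serial

Reflexive: no — w1 is not related to itself.
Serial: yes — every world has a successor (e.g. w0 R w0).
Transitive: no — w0 R w3 and w3 R w2, but not w0 R w2.
Euclidean: no — w0 R w1 and w0 R w3, but not w1 R w3.
Only serial holds.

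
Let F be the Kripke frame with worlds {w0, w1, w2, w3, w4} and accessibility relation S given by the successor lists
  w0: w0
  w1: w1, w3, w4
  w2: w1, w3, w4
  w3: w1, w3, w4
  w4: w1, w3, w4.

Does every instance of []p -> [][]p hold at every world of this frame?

By correspondence theory, 4 is valid on a frame iff S is transitive.
Transitive: yes — every two-step S-path is closed by a direct edge.

Yes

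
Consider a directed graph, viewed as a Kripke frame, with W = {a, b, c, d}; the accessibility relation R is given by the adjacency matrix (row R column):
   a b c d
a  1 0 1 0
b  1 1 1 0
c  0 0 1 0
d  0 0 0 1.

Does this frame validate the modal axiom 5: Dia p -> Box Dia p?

No

By correspondence theory, 5 is valid on a frame iff R is Euclidean.
Euclidean: no — b R c and b R a, but not c R a.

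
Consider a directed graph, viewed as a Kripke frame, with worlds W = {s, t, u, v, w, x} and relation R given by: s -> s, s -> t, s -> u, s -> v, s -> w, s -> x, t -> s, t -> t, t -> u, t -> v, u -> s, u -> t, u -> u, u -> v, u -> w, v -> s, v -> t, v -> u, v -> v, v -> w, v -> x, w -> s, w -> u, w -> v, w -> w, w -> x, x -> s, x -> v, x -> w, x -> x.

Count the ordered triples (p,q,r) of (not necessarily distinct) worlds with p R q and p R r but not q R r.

16

Enumerating: (s,t,w), (s,t,x), (s,u,x), (s,w,t), (s,x,t), (s,x,u), (u,t,w), (u,w,t), (v,t,w), (v,t,x), (v,u,x), (v,w,t), (v,x,t), (v,x,u), (w,u,x), (w,x,u).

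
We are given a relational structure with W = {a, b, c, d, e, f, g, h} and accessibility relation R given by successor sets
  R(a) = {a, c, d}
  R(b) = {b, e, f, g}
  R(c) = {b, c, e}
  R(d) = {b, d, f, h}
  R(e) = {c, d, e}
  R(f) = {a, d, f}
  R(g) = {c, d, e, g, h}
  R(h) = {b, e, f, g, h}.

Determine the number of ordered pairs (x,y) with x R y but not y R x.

16

Enumerating: (a,c), (a,d), (b,e), (b,f), (b,g), (c,b), (d,b), (d,h), (e,d), (f,a), (g,c), (g,d), (g,e), (h,b), (h,e), (h,f).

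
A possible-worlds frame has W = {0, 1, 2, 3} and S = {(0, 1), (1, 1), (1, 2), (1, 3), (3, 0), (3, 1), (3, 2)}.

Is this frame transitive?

Transitive: no — 0 S 1 and 1 S 2, but not 0 S 2.

No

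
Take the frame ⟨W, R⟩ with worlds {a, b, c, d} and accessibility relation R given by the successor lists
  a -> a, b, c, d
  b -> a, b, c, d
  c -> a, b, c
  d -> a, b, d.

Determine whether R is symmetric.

Symmetric: yes — every pair in R has its reverse in R.

Yes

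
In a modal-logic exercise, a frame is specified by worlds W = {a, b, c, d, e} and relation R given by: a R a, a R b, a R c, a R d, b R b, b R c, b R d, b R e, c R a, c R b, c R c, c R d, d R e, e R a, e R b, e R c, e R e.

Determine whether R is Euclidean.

No

Euclidean: no — a R d and a R b, but not d R b.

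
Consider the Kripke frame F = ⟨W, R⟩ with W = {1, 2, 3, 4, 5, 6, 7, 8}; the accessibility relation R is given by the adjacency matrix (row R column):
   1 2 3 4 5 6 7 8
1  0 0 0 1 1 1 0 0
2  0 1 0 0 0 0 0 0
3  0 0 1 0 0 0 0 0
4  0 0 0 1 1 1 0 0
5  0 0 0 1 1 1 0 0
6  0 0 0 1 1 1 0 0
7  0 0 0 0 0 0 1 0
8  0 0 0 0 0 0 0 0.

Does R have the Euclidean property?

Yes

Euclidean: yes — any two successors of a common world are R-related.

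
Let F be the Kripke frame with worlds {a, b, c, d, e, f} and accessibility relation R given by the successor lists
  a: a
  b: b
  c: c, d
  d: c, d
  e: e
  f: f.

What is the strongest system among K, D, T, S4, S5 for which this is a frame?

S5

Serial (axiom D): yes — every world has a successor (e.g. a R a).
Reflexive (axiom T): yes — every world is R-related to itself.
Transitive (axiom 4): yes — every two-step R-path is closed by a direct edge.
Euclidean (axiom 5): yes — any two successors of a common world are R-related.
So F validates K, D, T, S4, S5. The strongest is S5.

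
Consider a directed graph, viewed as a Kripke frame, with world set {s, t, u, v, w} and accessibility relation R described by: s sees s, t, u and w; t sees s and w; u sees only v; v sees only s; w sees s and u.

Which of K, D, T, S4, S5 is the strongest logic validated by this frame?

D

Serial (axiom D): yes — every world has a successor (e.g. s R s).
Reflexive (axiom T): no — t is not related to itself.
Transitive (axiom 4): no — s R u and u R v, but not s R v.
Euclidean (axiom 5): no — s R t and s R u, but not t R u.
So F validates K, D; T would additionally require R to be reflexive. The strongest is D.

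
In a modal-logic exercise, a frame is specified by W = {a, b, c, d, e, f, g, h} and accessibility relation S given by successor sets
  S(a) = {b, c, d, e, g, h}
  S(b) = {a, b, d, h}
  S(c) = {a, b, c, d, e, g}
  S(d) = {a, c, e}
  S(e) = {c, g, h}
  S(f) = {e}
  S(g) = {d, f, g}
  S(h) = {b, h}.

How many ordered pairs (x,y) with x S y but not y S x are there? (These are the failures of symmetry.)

12

Enumerating: (a,e), (a,g), (a,h), (b,d), (c,b), (c,g), (d,e), (e,g), (e,h), (f,e), (g,d), (g,f).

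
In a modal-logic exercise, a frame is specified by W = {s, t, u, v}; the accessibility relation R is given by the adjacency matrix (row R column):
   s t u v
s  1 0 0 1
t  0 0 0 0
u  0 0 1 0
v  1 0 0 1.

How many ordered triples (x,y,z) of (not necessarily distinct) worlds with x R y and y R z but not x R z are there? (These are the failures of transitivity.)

R is transitive; there are no such tuples.

0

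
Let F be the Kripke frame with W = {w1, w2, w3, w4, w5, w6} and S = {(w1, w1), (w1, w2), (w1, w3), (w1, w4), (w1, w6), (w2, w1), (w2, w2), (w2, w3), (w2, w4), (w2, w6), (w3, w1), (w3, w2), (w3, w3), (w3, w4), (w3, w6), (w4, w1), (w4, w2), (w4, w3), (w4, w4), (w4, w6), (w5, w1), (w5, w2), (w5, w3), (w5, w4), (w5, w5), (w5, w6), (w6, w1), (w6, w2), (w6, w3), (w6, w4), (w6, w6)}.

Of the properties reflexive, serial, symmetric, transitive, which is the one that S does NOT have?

symmetric

Reflexive: yes — every world is S-related to itself.
Serial: yes — every world has a successor (e.g. w1 S w1).
Symmetric: no — w5 S w1 but not w1 S w5.
Transitive: yes — every two-step S-path is closed by a direct edge.
Only symmetric fails.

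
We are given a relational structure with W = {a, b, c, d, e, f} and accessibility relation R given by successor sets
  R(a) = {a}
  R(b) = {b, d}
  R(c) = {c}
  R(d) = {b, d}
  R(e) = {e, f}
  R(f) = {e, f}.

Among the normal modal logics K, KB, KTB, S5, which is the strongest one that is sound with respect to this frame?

S5

Symmetric (axiom B): yes — every pair in R has its reverse in R.
Reflexive (axiom T): yes — every world is R-related to itself.
Euclidean (axiom 5): yes — any two successors of a common world are R-related.
So F validates K, KB, KTB, S5. The strongest is S5.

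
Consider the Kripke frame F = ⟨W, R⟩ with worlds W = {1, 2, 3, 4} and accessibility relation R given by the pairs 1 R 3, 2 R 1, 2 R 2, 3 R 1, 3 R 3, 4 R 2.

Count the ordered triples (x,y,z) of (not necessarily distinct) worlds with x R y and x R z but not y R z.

3

Enumerating: (2,1,1), (2,1,2), (3,1,1).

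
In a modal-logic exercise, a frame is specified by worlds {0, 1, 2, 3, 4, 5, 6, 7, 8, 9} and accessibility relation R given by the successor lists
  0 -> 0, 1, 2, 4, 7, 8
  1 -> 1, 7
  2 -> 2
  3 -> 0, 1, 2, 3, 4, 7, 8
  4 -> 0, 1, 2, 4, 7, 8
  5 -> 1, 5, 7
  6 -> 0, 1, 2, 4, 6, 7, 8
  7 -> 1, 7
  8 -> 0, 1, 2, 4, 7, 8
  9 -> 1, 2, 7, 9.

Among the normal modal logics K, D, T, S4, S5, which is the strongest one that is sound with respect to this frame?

S4

Serial (axiom D): yes — every world has a successor (e.g. 0 R 0).
Reflexive (axiom T): yes — every world is R-related to itself.
Transitive (axiom 4): yes — every two-step R-path is closed by a direct edge.
Euclidean (axiom 5): no — 0 R 1 and 0 R 2, but not 1 R 2.
So F validates K, D, T, S4; S5 would additionally require R to be Euclidean. The strongest is S4.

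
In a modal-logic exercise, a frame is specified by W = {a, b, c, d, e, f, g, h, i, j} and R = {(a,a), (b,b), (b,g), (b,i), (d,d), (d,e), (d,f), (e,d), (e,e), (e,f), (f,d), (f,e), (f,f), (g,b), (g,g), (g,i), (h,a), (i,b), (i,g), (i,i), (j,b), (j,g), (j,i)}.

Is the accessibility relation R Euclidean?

Yes

Euclidean: yes — any two successors of a common world are R-related.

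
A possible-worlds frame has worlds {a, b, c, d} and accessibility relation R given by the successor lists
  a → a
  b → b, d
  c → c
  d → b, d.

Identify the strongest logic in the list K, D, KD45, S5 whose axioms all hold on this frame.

S5

Serial (axiom D): yes — every world has a successor (e.g. a R a).
Euclidean (axiom 5): yes — any two successors of a common world are R-related.
Transitive (axiom 4): yes — every two-step R-path is closed by a direct edge.
Reflexive (axiom T): yes — every world is R-related to itself.
So F validates K, D, KD45, S5. The strongest is S5.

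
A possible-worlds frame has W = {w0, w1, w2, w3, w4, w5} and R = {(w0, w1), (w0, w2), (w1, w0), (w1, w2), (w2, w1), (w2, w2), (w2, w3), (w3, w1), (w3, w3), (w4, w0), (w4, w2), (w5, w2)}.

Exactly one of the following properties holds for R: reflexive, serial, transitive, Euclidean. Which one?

Reflexive: no — w0 is not related to itself.
Serial: yes — every world has a successor (e.g. w0 R w1).
Transitive: no — w0 R w2 and w2 R w3, but not w0 R w3.
Euclidean: no — w1 R w2 and w1 R w0, but not w2 R w0.
Only serial holds.

serial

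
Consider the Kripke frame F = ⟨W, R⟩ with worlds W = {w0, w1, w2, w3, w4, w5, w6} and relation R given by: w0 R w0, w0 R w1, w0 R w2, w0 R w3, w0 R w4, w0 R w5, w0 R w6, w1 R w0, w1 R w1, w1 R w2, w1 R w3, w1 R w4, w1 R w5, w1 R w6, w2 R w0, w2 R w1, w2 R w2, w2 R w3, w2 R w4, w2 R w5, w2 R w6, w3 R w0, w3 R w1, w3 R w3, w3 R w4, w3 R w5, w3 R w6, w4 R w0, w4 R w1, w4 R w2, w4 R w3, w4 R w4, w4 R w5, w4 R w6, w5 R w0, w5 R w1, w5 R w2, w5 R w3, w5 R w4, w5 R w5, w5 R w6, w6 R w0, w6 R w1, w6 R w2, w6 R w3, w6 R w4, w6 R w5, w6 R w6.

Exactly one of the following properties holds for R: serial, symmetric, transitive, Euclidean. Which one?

serial

Serial: yes — every world has a successor (e.g. w0 R w0).
Symmetric: no — w2 R w3 but not w3 R w2.
Transitive: no — w3 R w0 and w0 R w2, but not w3 R w2.
Euclidean: no — w0 R w3 and w0 R w2, but not w3 R w2.
Only serial holds.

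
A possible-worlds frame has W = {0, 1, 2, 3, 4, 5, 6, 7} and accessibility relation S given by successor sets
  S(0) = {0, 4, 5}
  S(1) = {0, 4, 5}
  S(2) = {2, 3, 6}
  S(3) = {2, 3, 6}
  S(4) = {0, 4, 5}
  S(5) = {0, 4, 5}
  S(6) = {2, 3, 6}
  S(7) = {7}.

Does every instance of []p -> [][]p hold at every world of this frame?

Yes

By correspondence theory, 4 is valid on a frame iff S is transitive.
Transitive: yes — every two-step S-path is closed by a direct edge.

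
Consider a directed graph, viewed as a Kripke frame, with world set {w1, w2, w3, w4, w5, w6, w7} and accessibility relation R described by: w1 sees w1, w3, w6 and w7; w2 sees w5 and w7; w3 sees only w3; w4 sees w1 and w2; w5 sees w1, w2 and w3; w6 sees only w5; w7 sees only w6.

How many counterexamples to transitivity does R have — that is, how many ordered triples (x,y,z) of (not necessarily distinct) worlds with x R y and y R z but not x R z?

Enumerating: (w1,w6,w5), (w2,w5,w1), (w2,w5,w2), (w2,w5,w3), (w2,w7,w6), (w4,w1,w3), (w4,w1,w6), (w4,w1,w7), (w4,w2,w5), (w4,w2,w7), (w5,w1,w6), (w5,w1,w7), (w5,w2,w5), (w5,w2,w7), (w6,w5,w1), (w6,w5,w2), (w6,w5,w3), (w7,w6,w5).

18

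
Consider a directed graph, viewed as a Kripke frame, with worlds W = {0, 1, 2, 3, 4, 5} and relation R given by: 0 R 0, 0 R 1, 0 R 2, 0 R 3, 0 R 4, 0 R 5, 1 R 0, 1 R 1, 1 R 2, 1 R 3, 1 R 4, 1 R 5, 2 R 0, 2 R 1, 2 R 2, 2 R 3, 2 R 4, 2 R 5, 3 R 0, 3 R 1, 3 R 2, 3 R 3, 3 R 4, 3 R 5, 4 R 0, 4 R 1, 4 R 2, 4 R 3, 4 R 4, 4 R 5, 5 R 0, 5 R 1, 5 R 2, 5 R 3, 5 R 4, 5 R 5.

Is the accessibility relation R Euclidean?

Yes

Euclidean: yes — any two successors of a common world are R-related.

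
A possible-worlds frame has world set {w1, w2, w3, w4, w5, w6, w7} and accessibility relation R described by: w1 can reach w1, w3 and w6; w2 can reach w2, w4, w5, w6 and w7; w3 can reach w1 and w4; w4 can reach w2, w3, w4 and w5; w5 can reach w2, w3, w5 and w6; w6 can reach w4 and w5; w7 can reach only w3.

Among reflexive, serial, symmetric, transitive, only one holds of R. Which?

Reflexive: no — w3 is not related to itself.
Serial: yes — every world has a successor (e.g. w1 R w1).
Symmetric: no — w1 R w6 but not w6 R w1.
Transitive: no — w1 R w3 and w3 R w4, but not w1 R w4.
Only serial holds.

serial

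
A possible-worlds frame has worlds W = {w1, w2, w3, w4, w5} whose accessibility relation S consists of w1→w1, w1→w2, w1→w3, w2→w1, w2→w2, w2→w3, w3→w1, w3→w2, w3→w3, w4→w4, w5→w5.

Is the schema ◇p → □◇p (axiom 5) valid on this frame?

The schema 5 characterises exactly the Euclidean frames.
Euclidean: yes — any two successors of a common world are S-related.

Yes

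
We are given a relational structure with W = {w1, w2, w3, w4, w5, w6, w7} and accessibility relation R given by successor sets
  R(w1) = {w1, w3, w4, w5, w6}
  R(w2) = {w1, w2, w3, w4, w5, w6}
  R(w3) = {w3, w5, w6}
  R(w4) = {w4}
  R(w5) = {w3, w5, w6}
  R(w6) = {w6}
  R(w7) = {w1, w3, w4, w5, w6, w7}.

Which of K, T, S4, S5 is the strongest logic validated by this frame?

S4

Reflexive (axiom T): yes — every world is R-related to itself.
Transitive (axiom 4): yes — every two-step R-path is closed by a direct edge.
Euclidean (axiom 5): no — w1 R w3 and w1 R w4, but not w3 R w4.
So F validates K, T, S4; S5 would additionally require R to be Euclidean. The strongest is S4.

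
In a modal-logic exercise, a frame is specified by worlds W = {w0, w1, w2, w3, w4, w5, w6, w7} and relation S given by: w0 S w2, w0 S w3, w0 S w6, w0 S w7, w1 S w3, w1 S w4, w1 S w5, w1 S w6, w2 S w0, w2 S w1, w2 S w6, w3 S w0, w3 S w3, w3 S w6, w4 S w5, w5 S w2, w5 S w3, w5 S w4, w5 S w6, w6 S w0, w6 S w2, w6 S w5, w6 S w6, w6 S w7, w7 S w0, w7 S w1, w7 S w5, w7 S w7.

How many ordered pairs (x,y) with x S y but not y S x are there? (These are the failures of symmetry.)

Enumerating: (w1,w3), (w1,w4), (w1,w5), (w1,w6), (w2,w1), (w3,w6), (w5,w2), (w5,w3), (w6,w7), (w7,w1), (w7,w5).

11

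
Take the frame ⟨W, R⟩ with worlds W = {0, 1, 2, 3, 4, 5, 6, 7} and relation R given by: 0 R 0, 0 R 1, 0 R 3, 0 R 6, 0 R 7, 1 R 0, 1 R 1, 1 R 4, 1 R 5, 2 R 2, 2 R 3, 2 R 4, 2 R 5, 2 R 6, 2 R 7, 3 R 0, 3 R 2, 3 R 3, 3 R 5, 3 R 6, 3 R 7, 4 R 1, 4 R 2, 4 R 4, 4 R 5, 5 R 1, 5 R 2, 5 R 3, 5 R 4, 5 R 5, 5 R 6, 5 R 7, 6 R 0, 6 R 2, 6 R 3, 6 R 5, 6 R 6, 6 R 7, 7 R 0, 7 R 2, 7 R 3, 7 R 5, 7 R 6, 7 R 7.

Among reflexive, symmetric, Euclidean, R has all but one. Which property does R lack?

Reflexive: yes — every world is R-related to itself.
Symmetric: yes — every pair in R has its reverse in R.
Euclidean: no — 0 R 1 and 0 R 3, but not 1 R 3.
Only Euclidean fails.

Euclidean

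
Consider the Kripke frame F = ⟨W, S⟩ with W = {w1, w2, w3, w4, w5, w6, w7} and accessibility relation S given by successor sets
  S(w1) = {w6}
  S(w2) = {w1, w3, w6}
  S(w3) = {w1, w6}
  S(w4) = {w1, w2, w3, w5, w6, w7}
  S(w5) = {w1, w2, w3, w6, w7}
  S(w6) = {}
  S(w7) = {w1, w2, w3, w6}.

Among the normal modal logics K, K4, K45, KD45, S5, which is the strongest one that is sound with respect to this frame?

K4

Transitive (axiom 4): yes — every two-step S-path is closed by a direct edge.
Euclidean (axiom 5): no — w2 S w1 and w2 S w3, but not w1 S w3.
Serial (axiom D): no — w6 has no S-successor.
Reflexive (axiom T): no — w1 is not related to itself.
So F validates K, K4; K45 would additionally require S to be Euclidean. The strongest is K4.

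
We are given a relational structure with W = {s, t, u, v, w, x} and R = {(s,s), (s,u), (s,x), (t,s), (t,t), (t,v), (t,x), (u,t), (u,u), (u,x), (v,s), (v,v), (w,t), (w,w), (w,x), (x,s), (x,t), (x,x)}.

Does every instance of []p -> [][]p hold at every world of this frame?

No

Axiom 4 corresponds to the accessibility relation being transitive.
Transitive: no — s R u and u R t, but not s R t.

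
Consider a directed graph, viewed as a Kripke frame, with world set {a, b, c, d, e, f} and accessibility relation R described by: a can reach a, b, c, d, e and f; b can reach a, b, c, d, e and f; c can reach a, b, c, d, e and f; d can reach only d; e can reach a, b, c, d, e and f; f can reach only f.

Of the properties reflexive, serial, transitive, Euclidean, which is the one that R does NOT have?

Euclidean

Reflexive: yes — every world is R-related to itself.
Serial: yes — every world has a successor (e.g. a R a).
Transitive: yes — every two-step R-path is closed by a direct edge.
Euclidean: no — a R d and a R b, but not d R b.
Only Euclidean fails.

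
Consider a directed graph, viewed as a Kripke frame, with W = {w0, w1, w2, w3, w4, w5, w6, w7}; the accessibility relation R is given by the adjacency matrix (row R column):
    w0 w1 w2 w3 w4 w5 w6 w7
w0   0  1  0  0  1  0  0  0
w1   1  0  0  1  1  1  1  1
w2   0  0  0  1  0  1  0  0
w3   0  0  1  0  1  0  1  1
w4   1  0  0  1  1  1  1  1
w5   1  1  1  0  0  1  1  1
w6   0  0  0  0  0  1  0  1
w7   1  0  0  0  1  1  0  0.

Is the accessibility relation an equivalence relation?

No

Reflexive: no — w0 is not related to itself.
Symmetric: no — w1 R w3 but not w3 R w1.
Transitive: no — w0 R w1 and w1 R w3, but not w0 R w3.
So R is not an equivalence relation.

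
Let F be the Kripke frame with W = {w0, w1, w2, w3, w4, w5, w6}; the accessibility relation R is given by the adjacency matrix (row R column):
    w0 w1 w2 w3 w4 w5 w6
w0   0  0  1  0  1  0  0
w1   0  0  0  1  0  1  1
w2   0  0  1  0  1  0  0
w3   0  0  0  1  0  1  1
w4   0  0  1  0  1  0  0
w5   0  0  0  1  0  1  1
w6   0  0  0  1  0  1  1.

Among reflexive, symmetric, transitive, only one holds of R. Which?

Reflexive: no — w0 is not related to itself.
Symmetric: no — w0 R w2 but not w2 R w0.
Transitive: yes — every two-step R-path is closed by a direct edge.
Only transitive holds.

transitive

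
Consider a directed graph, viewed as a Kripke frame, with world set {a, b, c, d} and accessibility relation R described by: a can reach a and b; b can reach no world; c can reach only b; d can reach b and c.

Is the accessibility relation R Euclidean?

Euclidean: no — d R b and d R c, but not b R c.

No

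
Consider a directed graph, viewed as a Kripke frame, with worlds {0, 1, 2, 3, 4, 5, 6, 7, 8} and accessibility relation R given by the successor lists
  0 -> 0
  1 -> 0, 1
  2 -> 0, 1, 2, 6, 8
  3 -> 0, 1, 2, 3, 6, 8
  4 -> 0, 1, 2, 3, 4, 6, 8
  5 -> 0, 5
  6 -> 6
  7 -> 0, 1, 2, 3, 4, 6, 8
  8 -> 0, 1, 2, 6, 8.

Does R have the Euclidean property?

No

Euclidean: no — 2 R 0 and 2 R 1, but not 0 R 1.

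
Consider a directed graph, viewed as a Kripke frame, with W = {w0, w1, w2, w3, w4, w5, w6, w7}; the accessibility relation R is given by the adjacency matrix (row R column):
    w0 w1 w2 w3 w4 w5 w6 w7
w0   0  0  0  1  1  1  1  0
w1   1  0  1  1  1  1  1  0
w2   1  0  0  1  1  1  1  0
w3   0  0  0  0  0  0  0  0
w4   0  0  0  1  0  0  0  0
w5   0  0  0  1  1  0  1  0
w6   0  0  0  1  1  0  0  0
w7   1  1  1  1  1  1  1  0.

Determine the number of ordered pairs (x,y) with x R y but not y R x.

Enumerating: (w0,w3), (w0,w4), (w0,w5), (w0,w6), (w1,w0), (w1,w2), (w1,w3), (w1,w4), (w1,w5), (w1,w6), (w2,w0), (w2,w3), … and 16 more.
Total: 28.

28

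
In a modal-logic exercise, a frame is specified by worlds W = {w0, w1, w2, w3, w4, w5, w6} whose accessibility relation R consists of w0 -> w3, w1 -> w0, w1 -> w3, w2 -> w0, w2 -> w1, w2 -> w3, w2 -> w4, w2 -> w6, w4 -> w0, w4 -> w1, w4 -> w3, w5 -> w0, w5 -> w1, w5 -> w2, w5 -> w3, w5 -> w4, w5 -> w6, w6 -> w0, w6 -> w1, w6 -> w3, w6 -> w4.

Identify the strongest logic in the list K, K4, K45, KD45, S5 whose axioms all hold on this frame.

K4

Transitive (axiom 4): yes — every two-step R-path is closed by a direct edge.
Euclidean (axiom 5): no — w1 R w3 and w1 R w0, but not w3 R w0.
Serial (axiom D): no — w3 has no R-successor.
Reflexive (axiom T): no — w0 is not related to itself.
So F validates K, K4; K45 would additionally require R to be Euclidean. The strongest is K4.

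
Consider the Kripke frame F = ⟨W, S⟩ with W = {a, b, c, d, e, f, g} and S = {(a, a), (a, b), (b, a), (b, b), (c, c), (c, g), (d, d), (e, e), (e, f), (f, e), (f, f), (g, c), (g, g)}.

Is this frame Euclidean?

Yes

Euclidean: yes — any two successors of a common world are S-related.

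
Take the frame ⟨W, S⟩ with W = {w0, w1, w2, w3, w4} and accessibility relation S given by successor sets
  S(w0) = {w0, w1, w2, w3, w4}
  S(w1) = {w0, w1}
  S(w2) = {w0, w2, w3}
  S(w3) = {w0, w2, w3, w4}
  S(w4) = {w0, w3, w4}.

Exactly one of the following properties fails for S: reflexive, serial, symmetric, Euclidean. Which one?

Reflexive: yes — every world is S-related to itself.
Serial: yes — every world has a successor (e.g. w0 S w0).
Symmetric: yes — every pair in S has its reverse in S.
Euclidean: no — w0 S w1 and w0 S w2, but not w1 S w2.
Only Euclidean fails.

Euclidean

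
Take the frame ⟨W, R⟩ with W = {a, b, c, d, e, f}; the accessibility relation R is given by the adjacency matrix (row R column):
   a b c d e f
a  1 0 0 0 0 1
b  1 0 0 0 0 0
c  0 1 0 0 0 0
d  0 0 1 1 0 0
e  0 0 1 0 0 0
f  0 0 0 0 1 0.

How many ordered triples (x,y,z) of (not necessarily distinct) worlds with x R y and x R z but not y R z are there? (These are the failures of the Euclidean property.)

7

Enumerating: (a,f,a), (a,f,f), (c,b,b), (d,c,c), (d,c,d), (e,c,c), (f,e,e).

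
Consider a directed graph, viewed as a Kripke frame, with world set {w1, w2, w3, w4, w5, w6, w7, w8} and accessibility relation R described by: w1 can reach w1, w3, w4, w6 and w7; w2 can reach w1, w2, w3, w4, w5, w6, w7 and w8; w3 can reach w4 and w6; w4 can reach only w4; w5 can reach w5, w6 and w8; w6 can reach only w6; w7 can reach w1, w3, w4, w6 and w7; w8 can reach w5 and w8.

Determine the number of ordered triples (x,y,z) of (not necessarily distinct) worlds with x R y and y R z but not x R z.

1

Enumerating: (w8,w5,w6).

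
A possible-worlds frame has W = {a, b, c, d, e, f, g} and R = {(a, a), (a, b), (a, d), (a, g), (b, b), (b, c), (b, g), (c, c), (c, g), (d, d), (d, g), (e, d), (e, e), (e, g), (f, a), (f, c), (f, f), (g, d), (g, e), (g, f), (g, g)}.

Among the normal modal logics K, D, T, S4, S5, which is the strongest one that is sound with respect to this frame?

T

Serial (axiom D): yes — every world has a successor (e.g. a R a).
Reflexive (axiom T): yes — every world is R-related to itself.
Transitive (axiom 4): no — a R b and b R c, but not a R c.
Euclidean (axiom 5): no — a R b and a R d, but not b R d.
So F validates K, D, T; S4 would additionally require R to be transitive. The strongest is T.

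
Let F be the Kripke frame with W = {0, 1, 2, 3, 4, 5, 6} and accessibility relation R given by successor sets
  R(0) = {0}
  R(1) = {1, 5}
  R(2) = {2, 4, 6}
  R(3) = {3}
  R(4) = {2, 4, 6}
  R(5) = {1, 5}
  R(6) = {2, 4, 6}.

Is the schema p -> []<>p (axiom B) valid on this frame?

The schema B characterises exactly the symmetric frames.
Symmetric: yes — every pair in R has its reverse in R.

Yes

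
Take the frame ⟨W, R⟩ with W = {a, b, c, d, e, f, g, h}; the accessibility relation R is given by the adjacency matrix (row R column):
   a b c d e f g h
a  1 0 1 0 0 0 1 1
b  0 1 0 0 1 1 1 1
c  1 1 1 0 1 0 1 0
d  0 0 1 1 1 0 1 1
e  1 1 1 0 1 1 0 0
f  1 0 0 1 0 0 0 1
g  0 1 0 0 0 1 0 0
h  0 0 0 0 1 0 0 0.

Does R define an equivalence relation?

No

Reflexive: no — f is not related to itself.
Symmetric: no — a R g but not g R a.
Transitive: no — a R c and c R b, but not a R b.
So R is not an equivalence relation.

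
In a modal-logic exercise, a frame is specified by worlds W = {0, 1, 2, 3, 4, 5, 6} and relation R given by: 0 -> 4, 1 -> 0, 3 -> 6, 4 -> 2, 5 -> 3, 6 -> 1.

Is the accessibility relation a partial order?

No

Reflexive: no — 0 is not related to itself.
Transitive: no — 0 R 4 and 4 R 2, but not 0 R 2.
Antisymmetric: yes — no distinct pair is related both ways.
So R is not a partial order.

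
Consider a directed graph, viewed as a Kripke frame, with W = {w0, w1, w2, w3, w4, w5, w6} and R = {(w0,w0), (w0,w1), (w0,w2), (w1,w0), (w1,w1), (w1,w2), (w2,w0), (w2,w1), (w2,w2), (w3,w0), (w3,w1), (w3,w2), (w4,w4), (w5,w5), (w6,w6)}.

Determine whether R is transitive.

Yes

Transitive: yes — every two-step R-path is closed by a direct edge.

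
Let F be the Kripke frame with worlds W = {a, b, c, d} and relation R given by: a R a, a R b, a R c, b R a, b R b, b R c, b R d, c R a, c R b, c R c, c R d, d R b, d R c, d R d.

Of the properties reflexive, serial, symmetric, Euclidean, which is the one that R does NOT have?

Euclidean

Reflexive: yes — every world is R-related to itself.
Serial: yes — every world has a successor (e.g. a R a).
Symmetric: yes — every pair in R has its reverse in R.
Euclidean: no — b R a and b R d, but not a R d.
Only Euclidean fails.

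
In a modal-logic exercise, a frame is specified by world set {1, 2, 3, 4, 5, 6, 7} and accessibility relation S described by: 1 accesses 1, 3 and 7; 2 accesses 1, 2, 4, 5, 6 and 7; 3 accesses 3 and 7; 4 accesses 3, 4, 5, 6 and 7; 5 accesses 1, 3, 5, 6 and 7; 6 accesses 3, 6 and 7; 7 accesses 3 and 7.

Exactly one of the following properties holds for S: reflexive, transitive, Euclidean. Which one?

reflexive

Reflexive: yes — every world is S-related to itself.
Transitive: no — 2 S 1 and 1 S 3, but not 2 S 3.
Euclidean: no — 2 S 1 and 2 S 4, but not 1 S 4.
Only reflexive holds.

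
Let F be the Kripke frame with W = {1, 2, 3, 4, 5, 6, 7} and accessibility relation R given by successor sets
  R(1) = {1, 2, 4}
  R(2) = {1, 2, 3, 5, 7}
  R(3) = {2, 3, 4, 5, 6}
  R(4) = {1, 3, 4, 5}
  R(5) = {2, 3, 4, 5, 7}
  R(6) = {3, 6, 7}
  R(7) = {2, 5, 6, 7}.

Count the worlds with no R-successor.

R is serial; there are no such worlds.

0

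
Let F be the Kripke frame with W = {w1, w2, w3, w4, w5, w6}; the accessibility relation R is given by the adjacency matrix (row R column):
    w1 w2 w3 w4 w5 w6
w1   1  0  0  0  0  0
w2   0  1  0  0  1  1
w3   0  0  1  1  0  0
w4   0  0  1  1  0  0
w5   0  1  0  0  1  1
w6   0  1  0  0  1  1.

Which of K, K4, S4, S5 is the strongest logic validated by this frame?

Transitive (axiom 4): yes — every two-step R-path is closed by a direct edge.
Reflexive (axiom T): yes — every world is R-related to itself.
Euclidean (axiom 5): yes — any two successors of a common world are R-related.
So F validates K, K4, S4, S5. The strongest is S5.

S5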